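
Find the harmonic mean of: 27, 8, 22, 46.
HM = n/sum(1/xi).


Sum of reciprocals = 1/27 + 1/8 + 1/22 + 1/46 = 0.229231
HM = 4/0.229231 = 17.4497

HM = 17.4497


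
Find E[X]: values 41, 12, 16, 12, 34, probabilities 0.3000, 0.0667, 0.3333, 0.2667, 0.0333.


E[X] = 41*0.3000 + 12*0.0667 + 16*0.3333 + 12*0.2667 + 34*0.0333
= 12.3000 + 0.8004 + 5.3328 + 3.2004 + 1.1322
= 22.7658

E[X] = 22.7658


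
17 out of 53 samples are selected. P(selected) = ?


P = 17/53 = 0.3208

P = 0.3208


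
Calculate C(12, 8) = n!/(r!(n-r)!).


C(12,8) = 12!/(8! × 4!)
= 479001600/(40320 × 24)
= 495

C(12,8) = 495


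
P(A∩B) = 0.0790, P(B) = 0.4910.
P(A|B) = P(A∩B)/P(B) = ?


P(A|B) = 0.0790/0.4910 = 0.1609

P(A|B) = 0.1609


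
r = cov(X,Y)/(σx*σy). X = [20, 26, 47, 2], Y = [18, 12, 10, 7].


Mean X = 23.7500, Mean Y = 11.7500
SD X = 16.068214, SD Y = 4.023369
Cov = 9.937500
r = 9.937500/(16.068214*4.023369) = 0.1537

r = 0.1537


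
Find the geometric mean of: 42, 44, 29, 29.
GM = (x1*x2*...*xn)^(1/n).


Product = 42 × 44 × 29 × 29 = 1554168
GM = 1554168^(1/4) = 35.3081

GM = 35.3081


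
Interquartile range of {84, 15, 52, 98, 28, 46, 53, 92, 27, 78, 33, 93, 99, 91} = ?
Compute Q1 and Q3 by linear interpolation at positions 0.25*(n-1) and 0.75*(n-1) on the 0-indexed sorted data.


Sorted: 15, 27, 28, 33, 46, 52, 53, 78, 84, 91, 92, 93, 98, 99
Q1 (25th %ile) = 36.2500
Q3 (75th %ile) = 91.7500
IQR = 91.7500 - 36.2500 = 55.5000

IQR = 55.5000


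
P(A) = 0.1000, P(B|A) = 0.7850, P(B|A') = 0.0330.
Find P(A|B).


P(B) = P(B|A)*P(A) + P(B|A')*P(A')
= 0.7850*0.1000 + 0.0330*0.9000
= 0.078500 + 0.029700 = 0.108200
P(A|B) = 0.078500/0.108200 = 0.7255

P(A|B) = 0.7255


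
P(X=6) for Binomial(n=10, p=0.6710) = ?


C(10,6) = 210
p^6 = 0.091271
(1-p)^4 = 0.011716
P = 210 * 0.091271 * 0.011716 = 0.2246

P(X=6) = 0.2246


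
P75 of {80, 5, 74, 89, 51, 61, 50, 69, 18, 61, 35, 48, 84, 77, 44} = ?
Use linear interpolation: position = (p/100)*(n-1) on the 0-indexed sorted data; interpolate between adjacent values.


Sorted: 5, 18, 35, 44, 48, 50, 51, 61, 61, 69, 74, 77, 80, 84, 89
n = 15
Index = 75/100 * 14 = 10.5000
Lower = data[10] = 74, Upper = data[11] = 77
P75 = 74 + 0.5000*(3) = 75.5000

P75 = 75.5000


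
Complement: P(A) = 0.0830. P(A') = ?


P(not A) = 1 - 0.0830 = 0.9170

P(not A) = 0.9170


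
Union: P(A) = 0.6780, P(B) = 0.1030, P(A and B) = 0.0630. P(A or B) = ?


P(A∪B) = 0.6780 + 0.1030 - 0.0630
= 0.7810 - 0.0630
= 0.7180

P(A∪B) = 0.7180


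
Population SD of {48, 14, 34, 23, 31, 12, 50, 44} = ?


Mean = 32.0000
Variance = 191.7500
SD = sqrt(191.7500) = 13.8474

SD = 13.8474


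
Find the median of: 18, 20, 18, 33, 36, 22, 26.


Sorted: 18, 18, 20, 22, 26, 33, 36
n = 7 (odd)
Middle value = 22

Median = 22


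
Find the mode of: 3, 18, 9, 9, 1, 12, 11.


Frequencies: 1:1, 3:1, 9:2, 11:1, 12:1, 18:1
Max frequency = 2
Mode = 9

Mode = 9


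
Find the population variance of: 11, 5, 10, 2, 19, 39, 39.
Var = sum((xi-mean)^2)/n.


Mean = 17.8571
Squared deviations: 47.0204, 165.3061, 61.7347, 251.4490, 1.3061, 447.0204, 447.0204
Sum = 1420.8571
Variance = 1420.8571/7 = 202.9796

Variance = 202.9796


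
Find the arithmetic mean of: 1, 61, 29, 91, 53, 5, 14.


Sum = 1 + 61 + 29 + 91 + 53 + 5 + 14 = 254
n = 7
Mean = 254/7 = 36.2857

Mean = 36.2857


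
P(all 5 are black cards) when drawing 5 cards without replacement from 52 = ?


P(all black cards) = (26/52) × (25/51) × (24/50) × (23/49) × (22/48)
= 0.0253

P = 0.0253


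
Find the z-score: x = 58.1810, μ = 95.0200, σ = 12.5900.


z = (58.1810 - 95.0200)/12.5900
= -36.8390/12.5900
= -2.9261

z = -2.9261


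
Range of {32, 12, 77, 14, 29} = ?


Max = 77, Min = 12
Range = 77 - 12 = 65

Range = 65


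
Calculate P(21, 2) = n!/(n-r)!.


P(21,2) = 21!/19!
= 51090942171709440000/121645100408832000
= 420

P(21,2) = 420


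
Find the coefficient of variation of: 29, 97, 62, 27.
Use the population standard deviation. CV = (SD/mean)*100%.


Mean = 53.7500
SD = 28.5777
CV = (28.5777/53.7500)*100 = 53.1679%

CV = 53.1679%


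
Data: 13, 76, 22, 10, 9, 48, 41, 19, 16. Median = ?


Sorted: 9, 10, 13, 16, 19, 22, 41, 48, 76
n = 9 (odd)
Middle value = 19

Median = 19


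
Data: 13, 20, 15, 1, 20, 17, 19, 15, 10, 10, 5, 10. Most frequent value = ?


Frequencies: 1:1, 5:1, 10:3, 13:1, 15:2, 17:1, 19:1, 20:2
Max frequency = 3
Mode = 10

Mode = 10


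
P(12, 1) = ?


P(12,1) = 12!/11!
= 479001600/39916800
= 12

P(12,1) = 12


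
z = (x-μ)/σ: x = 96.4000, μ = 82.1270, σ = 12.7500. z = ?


z = (96.4000 - 82.1270)/12.7500
= 14.2730/12.7500
= 1.1195

z = 1.1195


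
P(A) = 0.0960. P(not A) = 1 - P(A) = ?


P(not A) = 1 - 0.0960 = 0.9040

P(not A) = 0.9040


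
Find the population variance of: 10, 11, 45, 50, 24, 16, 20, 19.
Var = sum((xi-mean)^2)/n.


Mean = 24.3750
Squared deviations: 206.6406, 178.8906, 425.3906, 656.6406, 0.1406, 70.1406, 19.1406, 28.8906
Sum = 1585.8750
Variance = 1585.8750/8 = 198.2344

Variance = 198.2344


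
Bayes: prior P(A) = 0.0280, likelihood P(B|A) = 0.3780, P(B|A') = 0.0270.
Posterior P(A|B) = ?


P(B) = P(B|A)*P(A) + P(B|A')*P(A')
= 0.3780*0.0280 + 0.0270*0.9720
= 0.010584 + 0.026244 = 0.036828
P(A|B) = 0.010584/0.036828 = 0.2874

P(A|B) = 0.2874


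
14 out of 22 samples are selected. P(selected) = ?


P = 14/22 = 0.6364

P = 0.6364


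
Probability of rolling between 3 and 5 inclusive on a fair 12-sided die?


Favorable outcomes (3 ≤ roll ≤ 5): 3
Total outcomes = 12
P = 3/12 = 0.2500

P = 0.2500


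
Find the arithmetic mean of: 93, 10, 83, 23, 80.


Sum = 93 + 10 + 83 + 23 + 80 = 289
n = 5
Mean = 289/5 = 57.8000

Mean = 57.8000


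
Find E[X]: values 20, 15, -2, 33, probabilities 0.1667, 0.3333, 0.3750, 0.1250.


E[X] = 20*0.1667 + 15*0.3333 - 2*0.3750 + 33*0.1250
= 3.3340 + 4.9995 - 0.7500 + 4.1250
= 11.7085

E[X] = 11.7085


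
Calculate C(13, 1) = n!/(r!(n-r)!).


C(13,1) = 13!/(1! × 12!)
= 6227020800/(1 × 479001600)
= 13

C(13,1) = 13


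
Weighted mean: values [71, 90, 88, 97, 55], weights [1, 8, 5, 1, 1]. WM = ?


Numerator = 71*1 + 90*8 + 88*5 + 97*1 + 55*1 = 1383
Denominator = 1 + 8 + 5 + 1 + 1 = 16
WM = 1383/16 = 86.4375

WM = 86.4375


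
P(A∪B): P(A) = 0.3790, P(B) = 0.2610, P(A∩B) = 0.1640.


P(A∪B) = 0.3790 + 0.2610 - 0.1640
= 0.6400 - 0.1640
= 0.4760

P(A∪B) = 0.4760


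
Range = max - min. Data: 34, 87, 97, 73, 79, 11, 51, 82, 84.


Max = 97, Min = 11
Range = 97 - 11 = 86

Range = 86


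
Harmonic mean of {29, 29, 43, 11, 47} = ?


Sum of reciprocals = 1/29 + 1/29 + 1/43 + 1/11 + 1/47 = 0.204407
HM = 5/0.204407 = 24.4610

HM = 24.4610


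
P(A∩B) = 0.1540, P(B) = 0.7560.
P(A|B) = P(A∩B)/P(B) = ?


P(A|B) = 0.1540/0.7560 = 0.2037

P(A|B) = 0.2037


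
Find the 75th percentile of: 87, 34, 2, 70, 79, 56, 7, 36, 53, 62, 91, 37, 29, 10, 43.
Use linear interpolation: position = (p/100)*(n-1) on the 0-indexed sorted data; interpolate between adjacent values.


Sorted: 2, 7, 10, 29, 34, 36, 37, 43, 53, 56, 62, 70, 79, 87, 91
n = 15
Index = 75/100 * 14 = 10.5000
Lower = data[10] = 62, Upper = data[11] = 70
P75 = 62 + 0.5000*(8) = 66.0000

P75 = 66.0000


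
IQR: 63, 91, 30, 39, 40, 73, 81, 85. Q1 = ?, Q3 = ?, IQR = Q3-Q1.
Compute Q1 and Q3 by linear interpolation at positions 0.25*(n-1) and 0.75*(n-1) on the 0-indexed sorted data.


Sorted: 30, 39, 40, 63, 73, 81, 85, 91
Q1 (25th %ile) = 39.7500
Q3 (75th %ile) = 82.0000
IQR = 82.0000 - 39.7500 = 42.2500

IQR = 42.2500


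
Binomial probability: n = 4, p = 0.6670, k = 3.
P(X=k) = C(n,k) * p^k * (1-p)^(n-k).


C(4,3) = 4
p^3 = 0.296741
(1-p)^1 = 0.333000
P = 4 * 0.296741 * 0.333000 = 0.3953

P(X=3) = 0.3953


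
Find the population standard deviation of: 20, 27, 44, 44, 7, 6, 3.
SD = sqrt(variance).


Mean = 21.5714
Variance = 262.5306
SD = sqrt(262.5306) = 16.2028

SD = 16.2028


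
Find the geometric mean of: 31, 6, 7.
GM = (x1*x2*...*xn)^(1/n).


Product = 31 × 6 × 7 = 1302
GM = 1302^(1/3) = 10.9195

GM = 10.9195


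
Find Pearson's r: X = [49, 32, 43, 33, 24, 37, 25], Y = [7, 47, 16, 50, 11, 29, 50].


Mean X = 34.7143, Mean Y = 30.0000
SD X = 8.429782, SD Y = 17.631141
Cov = -74.000000
r = -74.000000/(8.429782*17.631141) = -0.4979

r = -0.4979


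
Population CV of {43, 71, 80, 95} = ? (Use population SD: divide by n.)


Mean = 72.2500
SD = 18.9390
CV = (18.9390/72.2500)*100 = 26.2132%

CV = 26.2132%


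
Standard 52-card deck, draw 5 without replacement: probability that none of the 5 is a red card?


P(no red cards) = (26/52) × (25/51) × (24/50) × (23/49) × (22/48)
= 0.0253

P = 0.0253


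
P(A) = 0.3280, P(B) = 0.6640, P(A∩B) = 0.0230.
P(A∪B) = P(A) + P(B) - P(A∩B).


P(A∪B) = 0.3280 + 0.6640 - 0.0230
= 0.9920 - 0.0230
= 0.9690

P(A∪B) = 0.9690


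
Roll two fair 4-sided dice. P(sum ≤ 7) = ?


Total outcomes = 4×4 = 16
Favorable (sum ≤ 7): 15
P = 15/16 = 0.9375

P = 0.9375


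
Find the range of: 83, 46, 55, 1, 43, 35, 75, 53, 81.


Max = 83, Min = 1
Range = 83 - 1 = 82

Range = 82


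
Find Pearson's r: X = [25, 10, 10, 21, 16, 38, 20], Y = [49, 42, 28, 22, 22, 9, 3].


Mean X = 20.0000, Mean Y = 25.0000
SD X = 8.992060, SD Y = 15.269016
Cov = -51.285714
r = -51.285714/(8.992060*15.269016) = -0.3735

r = -0.3735


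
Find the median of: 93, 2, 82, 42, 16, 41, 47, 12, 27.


Sorted: 2, 12, 16, 27, 41, 42, 47, 82, 93
n = 9 (odd)
Middle value = 41

Median = 41


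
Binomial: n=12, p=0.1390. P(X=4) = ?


C(12,4) = 495
p^4 = 0.000373
(1-p)^8 = 0.302013
P = 495 * 0.000373 * 0.302013 = 0.0558

P(X=4) = 0.0558


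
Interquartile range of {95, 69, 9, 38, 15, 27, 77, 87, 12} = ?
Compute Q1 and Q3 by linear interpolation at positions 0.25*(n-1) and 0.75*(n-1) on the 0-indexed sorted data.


Sorted: 9, 12, 15, 27, 38, 69, 77, 87, 95
Q1 (25th %ile) = 15.0000
Q3 (75th %ile) = 77.0000
IQR = 77.0000 - 15.0000 = 62.0000

IQR = 62.0000


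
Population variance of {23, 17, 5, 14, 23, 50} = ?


Mean = 22.0000
Squared deviations: 1.0000, 25.0000, 289.0000, 64.0000, 1.0000, 784.0000
Sum = 1164.0000
Variance = 1164.0000/6 = 194.0000

Variance = 194.0000


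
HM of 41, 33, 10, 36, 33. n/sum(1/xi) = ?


Sum of reciprocals = 1/41 + 1/33 + 1/10 + 1/36 + 1/33 = 0.212774
HM = 5/0.212774 = 23.4991

HM = 23.4991


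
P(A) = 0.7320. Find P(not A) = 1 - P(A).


P(not A) = 1 - 0.7320 = 0.2680

P(not A) = 0.2680


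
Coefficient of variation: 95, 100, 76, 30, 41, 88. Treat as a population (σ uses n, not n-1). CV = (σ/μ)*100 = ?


Mean = 71.6667
SD = 26.7997
CV = (26.7997/71.6667)*100 = 37.3949%

CV = 37.3949%


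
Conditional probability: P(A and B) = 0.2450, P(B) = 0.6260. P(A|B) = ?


P(A|B) = 0.2450/0.6260 = 0.3914

P(A|B) = 0.3914


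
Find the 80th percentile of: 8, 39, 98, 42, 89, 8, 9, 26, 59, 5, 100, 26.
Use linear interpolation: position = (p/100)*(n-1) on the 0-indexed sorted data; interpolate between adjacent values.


Sorted: 5, 8, 8, 9, 26, 26, 39, 42, 59, 89, 98, 100
n = 12
Index = 80/100 * 11 = 8.8000
Lower = data[8] = 59, Upper = data[9] = 89
P80 = 59 + 0.8000*(30) = 83.0000

P80 = 83.0000


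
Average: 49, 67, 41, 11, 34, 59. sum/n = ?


Sum = 49 + 67 + 41 + 11 + 34 + 59 = 261
n = 6
Mean = 261/6 = 43.5000

Mean = 43.5000


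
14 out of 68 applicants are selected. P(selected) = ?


P = 14/68 = 0.2059

P = 0.2059


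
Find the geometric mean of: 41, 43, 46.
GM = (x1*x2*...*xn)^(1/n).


Product = 41 × 43 × 46 = 81098
GM = 81098^(1/3) = 43.2849

GM = 43.2849


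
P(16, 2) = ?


P(16,2) = 16!/14!
= 20922789888000/87178291200
= 240

P(16,2) = 240


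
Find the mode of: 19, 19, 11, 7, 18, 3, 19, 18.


Frequencies: 3:1, 7:1, 11:1, 18:2, 19:3
Max frequency = 3
Mode = 19

Mode = 19


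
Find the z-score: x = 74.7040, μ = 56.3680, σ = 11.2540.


z = (74.7040 - 56.3680)/11.2540
= 18.3360/11.2540
= 1.6293

z = 1.6293


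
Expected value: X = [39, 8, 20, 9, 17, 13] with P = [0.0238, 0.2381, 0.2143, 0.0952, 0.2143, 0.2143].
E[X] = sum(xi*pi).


E[X] = 39*0.0238 + 8*0.2381 + 20*0.2143 + 9*0.0952 + 17*0.2143 + 13*0.2143
= 0.9282 + 1.9048 + 4.2860 + 0.8568 + 3.6431 + 2.7859
= 14.4048

E[X] = 14.4048


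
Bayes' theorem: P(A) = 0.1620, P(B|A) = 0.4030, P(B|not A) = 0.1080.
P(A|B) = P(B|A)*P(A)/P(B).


P(B) = P(B|A)*P(A) + P(B|A')*P(A')
= 0.4030*0.1620 + 0.1080*0.8380
= 0.065286 + 0.090504 = 0.155790
P(A|B) = 0.065286/0.155790 = 0.4191

P(A|B) = 0.4191


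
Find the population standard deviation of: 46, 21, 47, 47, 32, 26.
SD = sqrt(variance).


Mean = 36.5000
Variance = 113.5833
SD = sqrt(113.5833) = 10.6575

SD = 10.6575


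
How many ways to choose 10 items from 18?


C(18,10) = 18!/(10! × 8!)
= 6402373705728000/(3628800 × 40320)
= 43758

C(18,10) = 43758


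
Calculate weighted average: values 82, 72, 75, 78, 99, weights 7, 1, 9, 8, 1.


Numerator = 82*7 + 72*1 + 75*9 + 78*8 + 99*1 = 2044
Denominator = 7 + 1 + 9 + 8 + 1 = 26
WM = 2044/26 = 78.6154

WM = 78.6154


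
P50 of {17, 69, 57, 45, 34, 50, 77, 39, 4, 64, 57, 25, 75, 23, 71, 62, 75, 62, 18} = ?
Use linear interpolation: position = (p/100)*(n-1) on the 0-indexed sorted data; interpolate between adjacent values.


Sorted: 4, 17, 18, 23, 25, 34, 39, 45, 50, 57, 57, 62, 62, 64, 69, 71, 75, 75, 77
n = 19
Index = 50/100 * 18 = 9.0000
Lower = data[9] = 57, Upper = data[10] = 57
P50 = 57 + 0*(0) = 57.0000

P50 = 57.0000


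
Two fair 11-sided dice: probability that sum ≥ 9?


Total outcomes = 11×11 = 121
Favorable (sum ≥ 9): 93
P = 93/121 = 0.7686

P = 0.7686


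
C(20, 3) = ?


C(20,3) = 20!/(3! × 17!)
= 2432902008176640000/(6 × 355687428096000)
= 1140

C(20,3) = 1140


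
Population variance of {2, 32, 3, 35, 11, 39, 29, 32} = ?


Mean = 22.8750
Squared deviations: 435.7656, 83.2656, 395.0156, 147.0156, 141.0156, 260.0156, 37.5156, 83.2656
Sum = 1582.8750
Variance = 1582.8750/8 = 197.8594

Variance = 197.8594


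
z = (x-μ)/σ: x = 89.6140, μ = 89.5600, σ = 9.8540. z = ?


z = (89.6140 - 89.5600)/9.8540
= 0.0540/9.8540
= 0.0055

z = 0.0055


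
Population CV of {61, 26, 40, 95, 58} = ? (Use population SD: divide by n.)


Mean = 56.0000
SD = 23.2637
CV = (23.2637/56.0000)*100 = 41.5423%

CV = 41.5423%


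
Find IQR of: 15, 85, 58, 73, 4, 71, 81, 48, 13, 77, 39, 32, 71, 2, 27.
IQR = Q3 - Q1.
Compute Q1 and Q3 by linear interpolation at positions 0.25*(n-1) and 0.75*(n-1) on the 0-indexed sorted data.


Sorted: 2, 4, 13, 15, 27, 32, 39, 48, 58, 71, 71, 73, 77, 81, 85
Q1 (25th %ile) = 21.0000
Q3 (75th %ile) = 72.0000
IQR = 72.0000 - 21.0000 = 51.0000

IQR = 51.0000


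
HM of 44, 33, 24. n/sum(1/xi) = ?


Sum of reciprocals = 1/44 + 1/33 + 1/24 = 0.094697
HM = 3/0.094697 = 31.6800

HM = 31.6800


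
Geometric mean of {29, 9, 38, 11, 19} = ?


Product = 29 × 9 × 38 × 11 × 19 = 2072862
GM = 2072862^(1/5) = 18.3364

GM = 18.3364


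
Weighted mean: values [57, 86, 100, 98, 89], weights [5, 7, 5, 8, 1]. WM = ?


Numerator = 57*5 + 86*7 + 100*5 + 98*8 + 89*1 = 2260
Denominator = 5 + 7 + 5 + 8 + 1 = 26
WM = 2260/26 = 86.9231

WM = 86.9231


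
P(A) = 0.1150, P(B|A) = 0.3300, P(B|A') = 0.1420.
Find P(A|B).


P(B) = P(B|A)*P(A) + P(B|A')*P(A')
= 0.3300*0.1150 + 0.1420*0.8850
= 0.037950 + 0.125670 = 0.163620
P(A|B) = 0.037950/0.163620 = 0.2319

P(A|B) = 0.2319


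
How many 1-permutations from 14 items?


P(14,1) = 14!/13!
= 87178291200/6227020800
= 14

P(14,1) = 14


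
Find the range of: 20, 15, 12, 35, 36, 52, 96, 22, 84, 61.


Max = 96, Min = 12
Range = 96 - 12 = 84

Range = 84


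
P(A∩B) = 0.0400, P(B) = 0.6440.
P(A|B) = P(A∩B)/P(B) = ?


P(A|B) = 0.0400/0.6440 = 0.0621

P(A|B) = 0.0621


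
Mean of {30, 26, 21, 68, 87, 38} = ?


Sum = 30 + 26 + 21 + 68 + 87 + 38 = 270
n = 6
Mean = 270/6 = 45.0000

Mean = 45.0000


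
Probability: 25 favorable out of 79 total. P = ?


P = 25/79 = 0.3165

P = 0.3165


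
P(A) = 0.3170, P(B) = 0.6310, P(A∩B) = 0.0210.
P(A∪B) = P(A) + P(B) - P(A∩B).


P(A∪B) = 0.3170 + 0.6310 - 0.0210
= 0.9480 - 0.0210
= 0.9270

P(A∪B) = 0.9270


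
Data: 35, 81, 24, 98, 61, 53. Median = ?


Sorted: 24, 35, 53, 61, 81, 98
n = 6 (even)
Middle values: 53 and 61
Median = (53+61)/2 = 57.0000

Median = 57.0000


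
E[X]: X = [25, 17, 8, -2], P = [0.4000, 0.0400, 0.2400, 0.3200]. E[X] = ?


E[X] = 25*0.4000 + 17*0.0400 + 8*0.2400 - 2*0.3200
= 10.0000 + 0.6800 + 1.9200 - 0.6400
= 11.9600

E[X] = 11.9600


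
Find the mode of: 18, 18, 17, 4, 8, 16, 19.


Frequencies: 4:1, 8:1, 16:1, 17:1, 18:2, 19:1
Max frequency = 2
Mode = 18

Mode = 18


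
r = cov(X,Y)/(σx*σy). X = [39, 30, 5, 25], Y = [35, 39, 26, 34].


Mean X = 24.7500, Mean Y = 33.5000
SD X = 12.457428, SD Y = 4.716991
Cov = 49.625000
r = 49.625000/(12.457428*4.716991) = 0.8445

r = 0.8445


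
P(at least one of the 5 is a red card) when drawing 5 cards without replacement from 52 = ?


P(at least one) = 1 - P(none)
P(none) = (26/52) × (25/51) × (24/50) × (23/49) × (22/48) = 0.025310
P(at least one) = 1 - 0.025310 = 0.9747

P = 0.9747


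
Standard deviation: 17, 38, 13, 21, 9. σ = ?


Mean = 19.6000
Variance = 100.6400
SD = sqrt(100.6400) = 10.0319

SD = 10.0319


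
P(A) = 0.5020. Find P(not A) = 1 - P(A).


P(not A) = 1 - 0.5020 = 0.4980

P(not A) = 0.4980


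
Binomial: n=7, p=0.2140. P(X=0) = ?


C(7,0) = 1
p^0 = 1.000000
(1-p)^7 = 0.185335
P = 1 * 1.000000 * 0.185335 = 0.1853

P(X=0) = 0.1853


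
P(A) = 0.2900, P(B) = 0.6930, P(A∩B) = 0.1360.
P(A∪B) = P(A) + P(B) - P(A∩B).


P(A∪B) = 0.2900 + 0.6930 - 0.1360
= 0.9830 - 0.1360
= 0.8470

P(A∪B) = 0.8470


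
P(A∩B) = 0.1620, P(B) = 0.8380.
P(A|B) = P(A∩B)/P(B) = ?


P(A|B) = 0.1620/0.8380 = 0.1933

P(A|B) = 0.1933


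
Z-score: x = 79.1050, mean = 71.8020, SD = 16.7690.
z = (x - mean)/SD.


z = (79.1050 - 71.8020)/16.7690
= 7.3030/16.7690
= 0.4355

z = 0.4355


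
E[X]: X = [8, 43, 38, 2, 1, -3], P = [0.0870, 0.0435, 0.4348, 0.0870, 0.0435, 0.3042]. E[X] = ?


E[X] = 8*0.0870 + 43*0.0435 + 38*0.4348 + 2*0.0870 + 1*0.0435 - 3*0.3042
= 0.6960 + 1.8705 + 16.5224 + 0.1740 + 0.0435 - 0.9126
= 18.3938

E[X] = 18.3938


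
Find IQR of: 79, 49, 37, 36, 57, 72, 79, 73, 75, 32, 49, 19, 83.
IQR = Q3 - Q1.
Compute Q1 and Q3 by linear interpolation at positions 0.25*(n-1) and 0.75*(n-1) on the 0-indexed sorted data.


Sorted: 19, 32, 36, 37, 49, 49, 57, 72, 73, 75, 79, 79, 83
Q1 (25th %ile) = 37.0000
Q3 (75th %ile) = 75.0000
IQR = 75.0000 - 37.0000 = 38.0000

IQR = 38.0000


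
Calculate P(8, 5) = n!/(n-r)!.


P(8,5) = 8!/3!
= 40320/6
= 6720

P(8,5) = 6720


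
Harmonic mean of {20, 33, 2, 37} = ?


Sum of reciprocals = 1/20 + 1/33 + 1/2 + 1/37 = 0.607330
HM = 4/0.607330 = 6.5862

HM = 6.5862


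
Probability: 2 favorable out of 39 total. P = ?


P = 2/39 = 0.0513

P = 0.0513


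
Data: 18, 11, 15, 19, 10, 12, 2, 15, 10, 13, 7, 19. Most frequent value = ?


Frequencies: 2:1, 7:1, 10:2, 11:1, 12:1, 13:1, 15:2, 18:1, 19:2
Max frequency = 2
Mode = 10, 15, 19

Mode = 10, 15, 19


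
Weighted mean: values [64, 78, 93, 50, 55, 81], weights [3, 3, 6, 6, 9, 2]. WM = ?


Numerator = 64*3 + 78*3 + 93*6 + 50*6 + 55*9 + 81*2 = 1941
Denominator = 3 + 3 + 6 + 6 + 9 + 2 = 29
WM = 1941/29 = 66.9310

WM = 66.9310


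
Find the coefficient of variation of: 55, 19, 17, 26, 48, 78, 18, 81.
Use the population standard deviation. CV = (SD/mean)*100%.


Mean = 42.7500
SD = 25.0087
CV = (25.0087/42.7500)*100 = 58.5000%

CV = 58.5000%


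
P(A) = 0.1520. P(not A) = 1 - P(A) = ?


P(not A) = 1 - 0.1520 = 0.8480

P(not A) = 0.8480


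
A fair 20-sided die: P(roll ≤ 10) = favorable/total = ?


Favorable outcomes (roll ≤ 10): 10
Total outcomes = 20
P = 10/20 = 0.5000

P = 0.5000


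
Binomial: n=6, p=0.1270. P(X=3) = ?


C(6,3) = 20
p^3 = 0.002048
(1-p)^3 = 0.665339
P = 20 * 0.002048 * 0.665339 = 0.0273

P(X=3) = 0.0273


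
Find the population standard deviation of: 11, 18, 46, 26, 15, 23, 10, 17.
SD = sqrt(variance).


Mean = 20.7500
Variance = 116.9375
SD = sqrt(116.9375) = 10.8138

SD = 10.8138


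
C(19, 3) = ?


C(19,3) = 19!/(3! × 16!)
= 121645100408832000/(6 × 20922789888000)
= 969

C(19,3) = 969


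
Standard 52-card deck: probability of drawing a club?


13 clubs in 52 cards
P = 13/52 = 0.2500

P = 0.2500


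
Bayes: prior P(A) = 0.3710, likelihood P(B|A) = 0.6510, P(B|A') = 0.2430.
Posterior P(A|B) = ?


P(B) = P(B|A)*P(A) + P(B|A')*P(A')
= 0.6510*0.3710 + 0.2430*0.6290
= 0.241521 + 0.152847 = 0.394368
P(A|B) = 0.241521/0.394368 = 0.6124

P(A|B) = 0.6124


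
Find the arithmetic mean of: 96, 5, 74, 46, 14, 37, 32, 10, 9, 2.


Sum = 96 + 5 + 74 + 46 + 14 + 37 + 32 + 10 + 9 + 2 = 325
n = 10
Mean = 325/10 = 32.5000

Mean = 32.5000


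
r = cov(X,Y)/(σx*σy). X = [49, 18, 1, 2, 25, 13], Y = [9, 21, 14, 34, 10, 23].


Mean X = 18.0000, Mean Y = 18.5000
SD X = 16.227549, SD Y = 8.655441
Cov = -91.333333
r = -91.333333/(16.227549*8.655441) = -0.6503

r = -0.6503


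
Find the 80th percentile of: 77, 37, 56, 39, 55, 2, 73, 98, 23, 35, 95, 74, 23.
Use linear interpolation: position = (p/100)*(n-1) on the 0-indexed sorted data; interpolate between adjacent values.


Sorted: 2, 23, 23, 35, 37, 39, 55, 56, 73, 74, 77, 95, 98
n = 13
Index = 80/100 * 12 = 9.6000
Lower = data[9] = 74, Upper = data[10] = 77
P80 = 74 + 0.6000*(3) = 75.8000

P80 = 75.8000


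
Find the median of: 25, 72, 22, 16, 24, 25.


Sorted: 16, 22, 24, 25, 25, 72
n = 6 (even)
Middle values: 24 and 25
Median = (24+25)/2 = 24.5000

Median = 24.5000


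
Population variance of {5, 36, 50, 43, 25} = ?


Mean = 31.8000
Squared deviations: 718.2400, 17.6400, 331.2400, 125.4400, 46.2400
Sum = 1238.8000
Variance = 1238.8000/5 = 247.7600

Variance = 247.7600


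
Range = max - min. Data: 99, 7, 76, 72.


Max = 99, Min = 7
Range = 99 - 7 = 92

Range = 92


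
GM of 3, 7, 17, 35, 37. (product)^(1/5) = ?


Product = 3 × 7 × 17 × 35 × 37 = 462315
GM = 462315^(1/5) = 13.5827

GM = 13.5827


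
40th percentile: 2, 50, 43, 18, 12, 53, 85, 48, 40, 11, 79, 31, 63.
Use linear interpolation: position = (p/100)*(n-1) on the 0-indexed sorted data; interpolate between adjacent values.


Sorted: 2, 11, 12, 18, 31, 40, 43, 48, 50, 53, 63, 79, 85
n = 13
Index = 40/100 * 12 = 4.8000
Lower = data[4] = 31, Upper = data[5] = 40
P40 = 31 + 0.8000*(9) = 38.2000

P40 = 38.2000


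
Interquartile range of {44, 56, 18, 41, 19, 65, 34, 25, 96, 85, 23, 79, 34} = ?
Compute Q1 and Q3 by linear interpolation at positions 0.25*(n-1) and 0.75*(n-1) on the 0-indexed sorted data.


Sorted: 18, 19, 23, 25, 34, 34, 41, 44, 56, 65, 79, 85, 96
Q1 (25th %ile) = 25.0000
Q3 (75th %ile) = 65.0000
IQR = 65.0000 - 25.0000 = 40.0000

IQR = 40.0000


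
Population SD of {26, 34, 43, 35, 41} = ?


Mean = 35.8000
Variance = 35.7600
SD = sqrt(35.7600) = 5.9800

SD = 5.9800


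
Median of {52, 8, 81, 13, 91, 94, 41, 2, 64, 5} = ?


Sorted: 2, 5, 8, 13, 41, 52, 64, 81, 91, 94
n = 10 (even)
Middle values: 41 and 52
Median = (41+52)/2 = 46.5000

Median = 46.5000


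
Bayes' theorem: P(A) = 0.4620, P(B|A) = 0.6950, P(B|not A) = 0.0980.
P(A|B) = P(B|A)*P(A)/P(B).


P(B) = P(B|A)*P(A) + P(B|A')*P(A')
= 0.6950*0.4620 + 0.0980*0.5380
= 0.321090 + 0.052724 = 0.373814
P(A|B) = 0.321090/0.373814 = 0.8590

P(A|B) = 0.8590


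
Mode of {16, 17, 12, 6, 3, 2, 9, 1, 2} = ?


Frequencies: 1:1, 2:2, 3:1, 6:1, 9:1, 12:1, 16:1, 17:1
Max frequency = 2
Mode = 2

Mode = 2


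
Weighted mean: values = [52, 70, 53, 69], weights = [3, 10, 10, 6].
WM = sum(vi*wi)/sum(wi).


Numerator = 52*3 + 70*10 + 53*10 + 69*6 = 1800
Denominator = 3 + 10 + 10 + 6 = 29
WM = 1800/29 = 62.0690

WM = 62.0690


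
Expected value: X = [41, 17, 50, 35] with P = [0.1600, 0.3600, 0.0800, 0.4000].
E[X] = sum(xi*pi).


E[X] = 41*0.1600 + 17*0.3600 + 50*0.0800 + 35*0.4000
= 6.5600 + 6.1200 + 4.0000 + 14.0000
= 30.6800

E[X] = 30.6800


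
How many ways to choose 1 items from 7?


C(7,1) = 7!/(1! × 6!)
= 5040/(1 × 720)
= 7

C(7,1) = 7


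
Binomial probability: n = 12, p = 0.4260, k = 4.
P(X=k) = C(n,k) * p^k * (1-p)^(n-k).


C(12,4) = 495
p^4 = 0.032934
(1-p)^8 = 0.011784
P = 495 * 0.032934 * 0.011784 = 0.1921

P(X=4) = 0.1921


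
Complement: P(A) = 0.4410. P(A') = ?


P(not A) = 1 - 0.4410 = 0.5590

P(not A) = 0.5590


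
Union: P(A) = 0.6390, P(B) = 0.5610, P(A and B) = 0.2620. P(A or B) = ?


P(A∪B) = 0.6390 + 0.5610 - 0.2620
= 1.2000 - 0.2620
= 0.9380

P(A∪B) = 0.9380


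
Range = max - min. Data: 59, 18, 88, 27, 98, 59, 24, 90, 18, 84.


Max = 98, Min = 18
Range = 98 - 18 = 80

Range = 80


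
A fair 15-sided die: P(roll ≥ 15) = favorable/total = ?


Favorable outcomes (roll ≥ 15): 1
Total outcomes = 15
P = 1/15 = 0.0667

P = 0.0667


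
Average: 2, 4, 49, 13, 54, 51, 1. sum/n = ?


Sum = 2 + 4 + 49 + 13 + 54 + 51 + 1 = 174
n = 7
Mean = 174/7 = 24.8571

Mean = 24.8571


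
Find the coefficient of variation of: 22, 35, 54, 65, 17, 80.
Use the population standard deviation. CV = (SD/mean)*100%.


Mean = 45.5000
SD = 22.7944
CV = (22.7944/45.5000)*100 = 50.0975%

CV = 50.0975%


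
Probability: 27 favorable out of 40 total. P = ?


P = 27/40 = 0.6750

P = 0.6750


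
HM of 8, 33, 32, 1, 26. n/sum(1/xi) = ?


Sum of reciprocals = 1/8 + 1/33 + 1/32 + 1/1 + 1/26 = 1.225015
HM = 5/1.225015 = 4.0816

HM = 4.0816


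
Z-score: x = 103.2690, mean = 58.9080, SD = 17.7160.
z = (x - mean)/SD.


z = (103.2690 - 58.9080)/17.7160
= 44.3610/17.7160
= 2.5040

z = 2.5040


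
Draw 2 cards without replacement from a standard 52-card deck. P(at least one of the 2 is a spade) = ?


P(at least one) = 1 - P(none)
P(none) = (39/52) × (38/51) = 0.558824
P(at least one) = 1 - 0.558824 = 0.4412

P = 0.4412


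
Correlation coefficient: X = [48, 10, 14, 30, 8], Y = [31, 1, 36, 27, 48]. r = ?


Mean X = 22.0000, Mean Y = 28.6000
SD X = 15.126136, SD Y = 15.499677
Cov = 10.000000
r = 10.000000/(15.126136*15.499677) = 0.0427

r = 0.0427


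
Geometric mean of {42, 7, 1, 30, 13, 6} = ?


Product = 42 × 7 × 1 × 30 × 13 × 6 = 687960
GM = 687960^(1/6) = 9.3957

GM = 9.3957


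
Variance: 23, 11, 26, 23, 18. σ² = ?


Mean = 20.2000
Squared deviations: 7.8400, 84.6400, 33.6400, 7.8400, 4.8400
Sum = 138.8000
Variance = 138.8000/5 = 27.7600

Variance = 27.7600


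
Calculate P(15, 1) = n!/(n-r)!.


P(15,1) = 15!/14!
= 1307674368000/87178291200
= 15

P(15,1) = 15


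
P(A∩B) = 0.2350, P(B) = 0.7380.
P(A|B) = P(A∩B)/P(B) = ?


P(A|B) = 0.2350/0.7380 = 0.3184

P(A|B) = 0.3184


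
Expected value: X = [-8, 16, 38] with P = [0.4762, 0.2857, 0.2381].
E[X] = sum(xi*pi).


E[X] = -8*0.4762 + 16*0.2857 + 38*0.2381
= -3.8096 + 4.5712 + 9.0478
= 9.8094

E[X] = 9.8094


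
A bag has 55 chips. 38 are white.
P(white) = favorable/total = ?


P = 38/55 = 0.6909

P = 0.6909


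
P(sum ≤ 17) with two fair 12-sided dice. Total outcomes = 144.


Total outcomes = 12×12 = 144
Favorable (sum ≤ 17): 116
P = 116/144 = 0.8056

P = 0.8056


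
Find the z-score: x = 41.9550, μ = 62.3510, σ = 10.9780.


z = (41.9550 - 62.3510)/10.9780
= -20.3960/10.9780
= -1.8579

z = -1.8579


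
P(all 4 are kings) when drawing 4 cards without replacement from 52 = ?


P(all kings) = (4/52) × (3/51) × (2/50) × (1/49)
= 3.6938e-06

P = 3.6938e-06


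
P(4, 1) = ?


P(4,1) = 4!/3!
= 24/6
= 4

P(4,1) = 4


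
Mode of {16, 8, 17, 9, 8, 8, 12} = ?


Frequencies: 8:3, 9:1, 12:1, 16:1, 17:1
Max frequency = 3
Mode = 8

Mode = 8


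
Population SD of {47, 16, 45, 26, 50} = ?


Mean = 36.8000
Variance = 178.9600
SD = sqrt(178.9600) = 13.3776

SD = 13.3776


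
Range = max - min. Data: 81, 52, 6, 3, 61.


Max = 81, Min = 3
Range = 81 - 3 = 78

Range = 78


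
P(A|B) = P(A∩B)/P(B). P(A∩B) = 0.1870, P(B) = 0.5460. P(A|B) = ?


P(A|B) = 0.1870/0.5460 = 0.3425

P(A|B) = 0.3425


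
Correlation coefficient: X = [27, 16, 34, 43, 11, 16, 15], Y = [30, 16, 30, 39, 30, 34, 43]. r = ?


Mean X = 23.1429, Mean Y = 31.7143
SD X = 10.973065, SD Y = 7.941110
Cov = 20.612245
r = 20.612245/(10.973065*7.941110) = 0.2365

r = 0.2365


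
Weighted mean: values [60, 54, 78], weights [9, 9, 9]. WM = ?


Numerator = 60*9 + 54*9 + 78*9 = 1728
Denominator = 9 + 9 + 9 = 27
WM = 1728/27 = 64.0000

WM = 64.0000


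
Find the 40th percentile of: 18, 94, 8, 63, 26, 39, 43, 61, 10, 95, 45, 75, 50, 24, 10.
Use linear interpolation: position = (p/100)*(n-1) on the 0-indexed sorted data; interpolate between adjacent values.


Sorted: 8, 10, 10, 18, 24, 26, 39, 43, 45, 50, 61, 63, 75, 94, 95
n = 15
Index = 40/100 * 14 = 5.6000
Lower = data[5] = 26, Upper = data[6] = 39
P40 = 26 + 0.6000*(13) = 33.8000

P40 = 33.8000


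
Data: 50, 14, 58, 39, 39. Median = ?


Sorted: 14, 39, 39, 50, 58
n = 5 (odd)
Middle value = 39

Median = 39


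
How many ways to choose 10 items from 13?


C(13,10) = 13!/(10! × 3!)
= 6227020800/(3628800 × 6)
= 286

C(13,10) = 286


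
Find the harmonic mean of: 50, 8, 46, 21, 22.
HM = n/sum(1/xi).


Sum of reciprocals = 1/50 + 1/8 + 1/46 + 1/21 + 1/22 = 0.259813
HM = 5/0.259813 = 19.2446

HM = 19.2446


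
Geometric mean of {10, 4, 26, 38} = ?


Product = 10 × 4 × 26 × 38 = 39520
GM = 39520^(1/4) = 14.0995

GM = 14.0995


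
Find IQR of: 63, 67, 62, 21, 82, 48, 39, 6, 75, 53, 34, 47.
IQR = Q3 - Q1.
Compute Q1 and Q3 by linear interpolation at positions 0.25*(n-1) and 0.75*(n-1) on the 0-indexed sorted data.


Sorted: 6, 21, 34, 39, 47, 48, 53, 62, 63, 67, 75, 82
Q1 (25th %ile) = 37.7500
Q3 (75th %ile) = 64.0000
IQR = 64.0000 - 37.7500 = 26.2500

IQR = 26.2500


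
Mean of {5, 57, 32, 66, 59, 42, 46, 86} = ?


Sum = 5 + 57 + 32 + 66 + 59 + 42 + 46 + 86 = 393
n = 8
Mean = 393/8 = 49.1250

Mean = 49.1250


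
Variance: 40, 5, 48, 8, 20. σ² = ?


Mean = 24.2000
Squared deviations: 249.6400, 368.6400, 566.4400, 262.4400, 17.6400
Sum = 1464.8000
Variance = 1464.8000/5 = 292.9600

Variance = 292.9600


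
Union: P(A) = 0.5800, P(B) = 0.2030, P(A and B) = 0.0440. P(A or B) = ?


P(A∪B) = 0.5800 + 0.2030 - 0.0440
= 0.7830 - 0.0440
= 0.7390

P(A∪B) = 0.7390


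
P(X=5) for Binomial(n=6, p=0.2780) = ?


C(6,5) = 6
p^5 = 0.001660
(1-p)^1 = 0.722000
P = 6 * 0.001660 * 0.722000 = 0.0072

P(X=5) = 0.0072


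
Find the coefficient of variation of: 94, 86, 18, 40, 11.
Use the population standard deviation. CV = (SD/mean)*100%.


Mean = 49.8000
SD = 34.2835
CV = (34.2835/49.8000)*100 = 68.8424%

CV = 68.8424%


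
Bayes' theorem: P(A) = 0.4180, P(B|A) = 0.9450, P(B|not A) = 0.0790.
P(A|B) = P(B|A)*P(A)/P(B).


P(B) = P(B|A)*P(A) + P(B|A')*P(A')
= 0.9450*0.4180 + 0.0790*0.5820
= 0.395010 + 0.045978 = 0.440988
P(A|B) = 0.395010/0.440988 = 0.8957

P(A|B) = 0.8957


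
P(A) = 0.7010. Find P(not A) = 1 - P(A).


P(not A) = 1 - 0.7010 = 0.2990

P(not A) = 0.2990


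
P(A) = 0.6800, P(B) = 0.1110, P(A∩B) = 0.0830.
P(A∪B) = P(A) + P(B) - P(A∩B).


P(A∪B) = 0.6800 + 0.1110 - 0.0830
= 0.7910 - 0.0830
= 0.7080

P(A∪B) = 0.7080


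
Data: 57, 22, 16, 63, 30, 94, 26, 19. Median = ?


Sorted: 16, 19, 22, 26, 30, 57, 63, 94
n = 8 (even)
Middle values: 26 and 30
Median = (26+30)/2 = 28.0000

Median = 28.0000


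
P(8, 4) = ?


P(8,4) = 8!/4!
= 40320/24
= 1680

P(8,4) = 1680


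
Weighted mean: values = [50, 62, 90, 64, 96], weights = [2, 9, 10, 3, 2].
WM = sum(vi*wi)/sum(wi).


Numerator = 50*2 + 62*9 + 90*10 + 64*3 + 96*2 = 1942
Denominator = 2 + 9 + 10 + 3 + 2 = 26
WM = 1942/26 = 74.6923

WM = 74.6923


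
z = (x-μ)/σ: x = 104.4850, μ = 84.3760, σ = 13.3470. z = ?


z = (104.4850 - 84.3760)/13.3470
= 20.1090/13.3470
= 1.5066

z = 1.5066


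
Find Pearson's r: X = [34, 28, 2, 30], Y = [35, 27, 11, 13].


Mean X = 23.5000, Mean Y = 21.5000
SD X = 12.599603, SD Y = 9.937303
Cov = 84.250000
r = 84.250000/(12.599603*9.937303) = 0.6729

r = 0.6729


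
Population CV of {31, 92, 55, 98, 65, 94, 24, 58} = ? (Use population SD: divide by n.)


Mean = 64.6250
SD = 26.5610
CV = (26.5610/64.6250)*100 = 41.1001%

CV = 41.1001%


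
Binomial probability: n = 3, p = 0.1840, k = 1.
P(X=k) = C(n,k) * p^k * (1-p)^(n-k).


C(3,1) = 3
p^1 = 0.184000
(1-p)^2 = 0.665856
P = 3 * 0.184000 * 0.665856 = 0.3676

P(X=1) = 0.3676


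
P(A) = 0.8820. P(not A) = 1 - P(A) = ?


P(not A) = 1 - 0.8820 = 0.1180

P(not A) = 0.1180


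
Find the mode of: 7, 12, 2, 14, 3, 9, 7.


Frequencies: 2:1, 3:1, 7:2, 9:1, 12:1, 14:1
Max frequency = 2
Mode = 7

Mode = 7


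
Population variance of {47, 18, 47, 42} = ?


Mean = 38.5000
Squared deviations: 72.2500, 420.2500, 72.2500, 12.2500
Sum = 577.0000
Variance = 577.0000/4 = 144.2500

Variance = 144.2500


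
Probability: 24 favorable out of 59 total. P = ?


P = 24/59 = 0.4068

P = 0.4068


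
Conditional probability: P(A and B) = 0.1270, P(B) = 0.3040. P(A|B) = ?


P(A|B) = 0.1270/0.3040 = 0.4178

P(A|B) = 0.4178


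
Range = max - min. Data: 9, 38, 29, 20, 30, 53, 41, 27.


Max = 53, Min = 9
Range = 53 - 9 = 44

Range = 44


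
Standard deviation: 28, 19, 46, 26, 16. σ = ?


Mean = 27.0000
Variance = 109.6000
SD = sqrt(109.6000) = 10.4690

SD = 10.4690


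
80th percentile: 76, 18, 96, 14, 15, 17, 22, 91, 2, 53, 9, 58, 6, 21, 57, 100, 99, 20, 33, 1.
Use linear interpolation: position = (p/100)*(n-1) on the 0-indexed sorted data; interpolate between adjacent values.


Sorted: 1, 2, 6, 9, 14, 15, 17, 18, 20, 21, 22, 33, 53, 57, 58, 76, 91, 96, 99, 100
n = 20
Index = 80/100 * 19 = 15.2000
Lower = data[15] = 76, Upper = data[16] = 91
P80 = 76 + 0.2000*(15) = 79.0000

P80 = 79.0000


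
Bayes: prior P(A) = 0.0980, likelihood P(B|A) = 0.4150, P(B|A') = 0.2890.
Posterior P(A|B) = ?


P(B) = P(B|A)*P(A) + P(B|A')*P(A')
= 0.4150*0.0980 + 0.2890*0.9020
= 0.040670 + 0.260678 = 0.301348
P(A|B) = 0.040670/0.301348 = 0.1350

P(A|B) = 0.1350


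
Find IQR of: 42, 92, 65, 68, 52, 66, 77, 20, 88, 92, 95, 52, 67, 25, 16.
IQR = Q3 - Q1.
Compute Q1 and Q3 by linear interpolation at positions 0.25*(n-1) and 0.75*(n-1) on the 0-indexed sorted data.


Sorted: 16, 20, 25, 42, 52, 52, 65, 66, 67, 68, 77, 88, 92, 92, 95
Q1 (25th %ile) = 47.0000
Q3 (75th %ile) = 82.5000
IQR = 82.5000 - 47.0000 = 35.5000

IQR = 35.5000


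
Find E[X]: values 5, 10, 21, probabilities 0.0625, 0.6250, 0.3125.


E[X] = 5*0.0625 + 10*0.6250 + 21*0.3125
= 0.3125 + 6.2500 + 6.5625
= 13.1250

E[X] = 13.1250


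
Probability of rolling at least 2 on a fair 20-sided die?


Favorable outcomes (roll ≥ 2): 19
Total outcomes = 20
P = 19/20 = 0.9500

P = 0.9500


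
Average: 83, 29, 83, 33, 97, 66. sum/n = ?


Sum = 83 + 29 + 83 + 33 + 97 + 66 = 391
n = 6
Mean = 391/6 = 65.1667

Mean = 65.1667


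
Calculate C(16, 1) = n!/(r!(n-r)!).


C(16,1) = 16!/(1! × 15!)
= 20922789888000/(1 × 1307674368000)
= 16

C(16,1) = 16


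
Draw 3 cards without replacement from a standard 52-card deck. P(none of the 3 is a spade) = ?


P(no spades) = (39/52) × (38/51) × (37/50)
= 0.4135

P = 0.4135


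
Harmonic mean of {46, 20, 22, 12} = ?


Sum of reciprocals = 1/46 + 1/20 + 1/22 + 1/12 = 0.200527
HM = 4/0.200527 = 19.9474

HM = 19.9474


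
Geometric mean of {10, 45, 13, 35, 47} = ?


Product = 10 × 45 × 13 × 35 × 47 = 9623250
GM = 9623250^(1/5) = 24.9267

GM = 24.9267


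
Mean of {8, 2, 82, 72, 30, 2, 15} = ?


Sum = 8 + 2 + 82 + 72 + 30 + 2 + 15 = 211
n = 7
Mean = 211/7 = 30.1429

Mean = 30.1429


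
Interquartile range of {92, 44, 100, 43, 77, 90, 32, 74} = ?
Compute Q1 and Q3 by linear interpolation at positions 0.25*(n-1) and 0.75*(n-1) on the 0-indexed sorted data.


Sorted: 32, 43, 44, 74, 77, 90, 92, 100
Q1 (25th %ile) = 43.7500
Q3 (75th %ile) = 90.5000
IQR = 90.5000 - 43.7500 = 46.7500

IQR = 46.7500


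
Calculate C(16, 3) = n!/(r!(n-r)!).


C(16,3) = 16!/(3! × 13!)
= 20922789888000/(6 × 6227020800)
= 560

C(16,3) = 560


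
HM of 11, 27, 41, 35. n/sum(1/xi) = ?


Sum of reciprocals = 1/11 + 1/27 + 1/41 + 1/35 = 0.180908
HM = 4/0.180908 = 22.1107

HM = 22.1107


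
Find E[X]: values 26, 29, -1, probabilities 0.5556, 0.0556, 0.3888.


E[X] = 26*0.5556 + 29*0.0556 - 1*0.3888
= 14.4456 + 1.6124 - 0.3888
= 15.6692

E[X] = 15.6692


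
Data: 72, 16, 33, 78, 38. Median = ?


Sorted: 16, 33, 38, 72, 78
n = 5 (odd)
Middle value = 38

Median = 38


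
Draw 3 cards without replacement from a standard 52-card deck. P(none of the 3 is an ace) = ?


P(no aces) = (48/52) × (47/51) × (46/50)
= 0.7826

P = 0.7826


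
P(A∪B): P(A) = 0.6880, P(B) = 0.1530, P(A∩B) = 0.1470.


P(A∪B) = 0.6880 + 0.1530 - 0.1470
= 0.8410 - 0.1470
= 0.6940

P(A∪B) = 0.6940


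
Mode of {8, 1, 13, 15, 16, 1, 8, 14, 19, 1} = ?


Frequencies: 1:3, 8:2, 13:1, 14:1, 15:1, 16:1, 19:1
Max frequency = 3
Mode = 1

Mode = 1


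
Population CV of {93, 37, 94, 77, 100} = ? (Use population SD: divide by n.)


Mean = 80.2000
SD = 22.9033
CV = (22.9033/80.2000)*100 = 28.5577%

CV = 28.5577%


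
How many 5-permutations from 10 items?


P(10,5) = 10!/5!
= 3628800/120
= 30240

P(10,5) = 30240


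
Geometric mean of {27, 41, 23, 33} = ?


Product = 27 × 41 × 23 × 33 = 840213
GM = 840213^(1/4) = 30.2759

GM = 30.2759


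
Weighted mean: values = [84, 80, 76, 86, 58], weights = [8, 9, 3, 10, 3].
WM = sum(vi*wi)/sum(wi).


Numerator = 84*8 + 80*9 + 76*3 + 86*10 + 58*3 = 2654
Denominator = 8 + 9 + 3 + 10 + 3 = 33
WM = 2654/33 = 80.4242

WM = 80.4242


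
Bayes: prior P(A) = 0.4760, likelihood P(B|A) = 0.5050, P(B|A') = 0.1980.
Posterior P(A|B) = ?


P(B) = P(B|A)*P(A) + P(B|A')*P(A')
= 0.5050*0.4760 + 0.1980*0.5240
= 0.240380 + 0.103752 = 0.344132
P(A|B) = 0.240380/0.344132 = 0.6985

P(A|B) = 0.6985


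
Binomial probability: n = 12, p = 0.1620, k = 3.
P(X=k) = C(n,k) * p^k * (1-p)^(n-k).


C(12,3) = 220
p^3 = 0.004252
(1-p)^9 = 0.203796
P = 220 * 0.004252 * 0.203796 = 0.1906

P(X=3) = 0.1906


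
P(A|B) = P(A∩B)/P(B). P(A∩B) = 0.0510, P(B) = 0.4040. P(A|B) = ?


P(A|B) = 0.0510/0.4040 = 0.1262

P(A|B) = 0.1262


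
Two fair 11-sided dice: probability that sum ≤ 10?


Total outcomes = 11×11 = 121
Favorable (sum ≤ 10): 45
P = 45/121 = 0.3719

P = 0.3719


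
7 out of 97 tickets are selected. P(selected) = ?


P = 7/97 = 0.0722

P = 0.0722


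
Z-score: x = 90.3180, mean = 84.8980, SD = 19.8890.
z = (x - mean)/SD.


z = (90.3180 - 84.8980)/19.8890
= 5.4200/19.8890
= 0.2725

z = 0.2725


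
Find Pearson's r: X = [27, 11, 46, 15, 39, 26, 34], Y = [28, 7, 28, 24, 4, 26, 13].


Mean X = 28.2857, Mean Y = 18.5714
SD X = 11.609286, SD Y = 9.559694
Cov = 11.122449
r = 11.122449/(11.609286*9.559694) = 0.1002

r = 0.1002


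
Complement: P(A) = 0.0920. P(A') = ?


P(not A) = 1 - 0.0920 = 0.9080

P(not A) = 0.9080


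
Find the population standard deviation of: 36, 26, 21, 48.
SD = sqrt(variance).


Mean = 32.7500
Variance = 106.6875
SD = sqrt(106.6875) = 10.3290

SD = 10.3290
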